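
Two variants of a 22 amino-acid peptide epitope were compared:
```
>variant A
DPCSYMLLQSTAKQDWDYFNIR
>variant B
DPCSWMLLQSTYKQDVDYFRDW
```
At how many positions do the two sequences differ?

6

Mismatches (1-based): position 5: Y→W; position 12: A→Y; position 16: W→V; position 20: N→R; position 21: I→D; position 22: R→W.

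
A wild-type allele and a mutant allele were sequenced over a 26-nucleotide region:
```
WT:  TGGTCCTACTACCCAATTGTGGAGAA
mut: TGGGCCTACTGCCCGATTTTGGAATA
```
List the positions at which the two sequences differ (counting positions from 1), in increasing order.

4, 11, 15, 19, 24, 25

Scanning 1-based: 4: T/G; 11: A/G; 15: A/G; 19: G/T; 24: G/A; 25: A/T.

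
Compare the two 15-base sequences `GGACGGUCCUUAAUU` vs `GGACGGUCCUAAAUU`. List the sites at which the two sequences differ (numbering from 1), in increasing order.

11

Differences at site 11 (U→A).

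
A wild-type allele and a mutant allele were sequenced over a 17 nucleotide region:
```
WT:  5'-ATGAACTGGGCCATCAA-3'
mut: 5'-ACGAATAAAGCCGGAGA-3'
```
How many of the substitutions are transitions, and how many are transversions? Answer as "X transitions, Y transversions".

6 transitions, 3 transversions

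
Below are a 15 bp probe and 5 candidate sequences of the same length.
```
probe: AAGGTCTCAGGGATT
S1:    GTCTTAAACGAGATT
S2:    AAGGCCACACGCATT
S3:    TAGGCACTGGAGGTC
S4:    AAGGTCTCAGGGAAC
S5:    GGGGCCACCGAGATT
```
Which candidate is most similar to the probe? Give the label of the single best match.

S4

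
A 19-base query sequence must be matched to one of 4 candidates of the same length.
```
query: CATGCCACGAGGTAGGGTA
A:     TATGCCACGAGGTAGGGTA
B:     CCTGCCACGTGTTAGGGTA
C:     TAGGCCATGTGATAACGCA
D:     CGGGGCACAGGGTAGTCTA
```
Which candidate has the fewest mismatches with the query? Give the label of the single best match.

A differs at 1 position; B differs at 3 positions; C differs at 8 positions; D differs at 7 positions. The closest is A.

A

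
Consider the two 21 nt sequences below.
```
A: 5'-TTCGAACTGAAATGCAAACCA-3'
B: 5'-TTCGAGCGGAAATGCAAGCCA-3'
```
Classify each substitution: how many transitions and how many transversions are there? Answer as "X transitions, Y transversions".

2 transitions, 1 transversion

Mismatches (1-based):
base 6: A→G (purine→purine, transition)
base 8: T→G (pyrimidine→purine, transversion)
base 18: A→G (purine→purine, transition)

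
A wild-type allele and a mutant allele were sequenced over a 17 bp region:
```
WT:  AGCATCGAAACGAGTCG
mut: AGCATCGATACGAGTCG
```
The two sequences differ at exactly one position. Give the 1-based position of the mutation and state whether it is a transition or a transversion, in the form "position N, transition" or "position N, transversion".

Position 9 changes A→T. A is a purine and T is a pyrimidine, so this is a transversion.

position 9, transversion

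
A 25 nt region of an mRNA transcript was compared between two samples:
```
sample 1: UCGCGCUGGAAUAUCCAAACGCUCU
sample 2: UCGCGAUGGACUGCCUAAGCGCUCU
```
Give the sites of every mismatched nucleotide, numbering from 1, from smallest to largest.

Differences at site 6 (C→A), site 11 (A→C), site 13 (A→G), site 14 (U→C), site 16 (C→U), site 19 (A→G).

6, 11, 13, 14, 16, 19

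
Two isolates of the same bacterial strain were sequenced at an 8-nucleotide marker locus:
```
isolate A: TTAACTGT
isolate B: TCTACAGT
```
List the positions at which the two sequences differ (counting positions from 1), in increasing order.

2, 3, 6

Scanning 1-based: 2: T/C; 3: A/T; 6: T/A.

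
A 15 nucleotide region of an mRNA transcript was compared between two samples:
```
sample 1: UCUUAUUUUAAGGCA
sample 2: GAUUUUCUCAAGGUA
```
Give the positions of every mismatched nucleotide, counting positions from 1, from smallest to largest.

Scanning 1-based: 1: U/G; 2: C/A; 5: A/U; 7: U/C; 9: U/C; 14: C/U.

1, 2, 5, 7, 9, 14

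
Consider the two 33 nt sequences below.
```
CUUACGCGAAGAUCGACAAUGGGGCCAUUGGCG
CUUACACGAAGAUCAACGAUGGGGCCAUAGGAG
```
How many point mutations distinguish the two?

The sequences differ at positions 6, 15, 18, 29, 32 (1-based) — 5 in total.

5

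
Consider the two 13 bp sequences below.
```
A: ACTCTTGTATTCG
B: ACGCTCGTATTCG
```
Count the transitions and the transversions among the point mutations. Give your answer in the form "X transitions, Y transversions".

1 transition, 1 transversion

Mismatches (1-based):
base 3: T→G (pyrimidine→purine, transversion)
base 6: T→C (pyrimidine→pyrimidine, transition)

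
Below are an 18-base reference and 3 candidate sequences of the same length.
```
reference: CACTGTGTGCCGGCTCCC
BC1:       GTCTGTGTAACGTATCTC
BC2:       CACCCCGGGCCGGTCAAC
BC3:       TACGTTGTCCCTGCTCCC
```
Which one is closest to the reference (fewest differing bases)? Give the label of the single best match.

BC1 differs at 7 bases; BC2 differs at 8 bases; BC3 differs at 5 bases. The closest is BC3.

BC3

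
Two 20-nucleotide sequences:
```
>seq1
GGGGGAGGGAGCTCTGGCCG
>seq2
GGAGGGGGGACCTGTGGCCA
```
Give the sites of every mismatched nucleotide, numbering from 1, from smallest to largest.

3, 6, 11, 14, 20

Differences at site 3 (G→A), site 6 (A→G), site 11 (G→C), site 14 (C→G), site 20 (G→A).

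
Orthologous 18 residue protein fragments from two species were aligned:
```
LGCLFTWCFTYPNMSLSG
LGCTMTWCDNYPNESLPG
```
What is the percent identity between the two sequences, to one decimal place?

Mismatches at positions 4, 5, 9, 10, 14, 17 (1-based): 6 of 18.
Identical positions: 12/18 = 66.67% → 66.7%.

66.7%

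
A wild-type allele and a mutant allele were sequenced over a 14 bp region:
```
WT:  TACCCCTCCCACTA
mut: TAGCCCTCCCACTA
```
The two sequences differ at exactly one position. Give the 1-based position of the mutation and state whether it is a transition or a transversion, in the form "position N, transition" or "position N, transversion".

position 3, transversion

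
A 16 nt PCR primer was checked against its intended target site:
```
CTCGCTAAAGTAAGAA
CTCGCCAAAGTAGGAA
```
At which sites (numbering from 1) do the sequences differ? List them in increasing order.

Scanning 1-based: 6: T/C; 13: A/G.

6, 13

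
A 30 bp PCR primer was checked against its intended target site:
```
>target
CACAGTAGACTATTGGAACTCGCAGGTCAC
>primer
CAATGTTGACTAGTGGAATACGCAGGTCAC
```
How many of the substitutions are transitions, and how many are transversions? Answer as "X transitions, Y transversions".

1 transition, 5 transversions

Transitions (purine↔purine or pyrimidine↔pyrimidine): 19 C→T.
Transversions (purine↔pyrimidine): 3 C→A, 4 A→T, 7 A→T, 13 T→G, 20 T→A.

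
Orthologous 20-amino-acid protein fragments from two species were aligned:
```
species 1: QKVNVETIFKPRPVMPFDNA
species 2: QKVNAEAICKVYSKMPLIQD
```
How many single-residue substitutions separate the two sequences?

11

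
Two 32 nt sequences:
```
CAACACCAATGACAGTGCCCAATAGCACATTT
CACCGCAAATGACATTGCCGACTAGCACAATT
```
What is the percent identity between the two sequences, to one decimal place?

7 positions differ (3, 5, 7, 15, 20, 22, 30), so 25 of 32 match: 25/32 = 78.12%.

78.1%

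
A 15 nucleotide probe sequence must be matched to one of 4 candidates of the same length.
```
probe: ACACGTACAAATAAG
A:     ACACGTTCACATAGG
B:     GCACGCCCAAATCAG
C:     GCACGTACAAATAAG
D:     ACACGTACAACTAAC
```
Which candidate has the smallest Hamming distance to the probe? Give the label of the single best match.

C

A differs at 3 bases; B differs at 4 bases; C differs at 1 base; D differs at 2 bases. The closest is C.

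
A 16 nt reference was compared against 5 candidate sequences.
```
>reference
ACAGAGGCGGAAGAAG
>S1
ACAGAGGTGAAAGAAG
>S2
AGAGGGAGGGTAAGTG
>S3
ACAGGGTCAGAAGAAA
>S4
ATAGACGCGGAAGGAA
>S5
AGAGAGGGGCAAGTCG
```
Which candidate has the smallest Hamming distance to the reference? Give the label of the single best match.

S1

S1 differs at 2 positions; S2 differs at 8 positions; S3 differs at 4 positions; S4 differs at 4 positions; S5 differs at 5 positions. The closest is S1.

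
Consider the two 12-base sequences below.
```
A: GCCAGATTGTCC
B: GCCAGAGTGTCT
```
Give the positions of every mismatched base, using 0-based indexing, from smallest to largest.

6, 11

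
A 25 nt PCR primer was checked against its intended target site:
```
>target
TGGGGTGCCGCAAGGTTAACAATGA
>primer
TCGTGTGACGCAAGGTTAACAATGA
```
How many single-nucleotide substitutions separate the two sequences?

3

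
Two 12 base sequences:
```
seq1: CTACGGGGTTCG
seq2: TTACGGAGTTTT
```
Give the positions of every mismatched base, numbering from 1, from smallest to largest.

1, 7, 11, 12

Differences at position 1 (C→T), position 7 (G→A), position 11 (C→T), position 12 (G→T).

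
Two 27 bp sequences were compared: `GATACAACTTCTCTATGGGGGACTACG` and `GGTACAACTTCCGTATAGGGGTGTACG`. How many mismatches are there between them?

Mismatches (1-based): position 2: A→G; position 12: T→C; position 13: C→G; position 17: G→A; position 22: A→T; position 23: C→G.

6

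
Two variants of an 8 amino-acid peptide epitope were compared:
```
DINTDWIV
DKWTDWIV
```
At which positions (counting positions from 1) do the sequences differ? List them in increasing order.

Scanning 1-based: 2: I/K; 3: N/W.

2, 3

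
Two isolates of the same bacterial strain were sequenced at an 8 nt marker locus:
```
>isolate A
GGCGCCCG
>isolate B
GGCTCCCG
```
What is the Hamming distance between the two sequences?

The sequences differ at bases 4 (1-based) — 1 in total.

1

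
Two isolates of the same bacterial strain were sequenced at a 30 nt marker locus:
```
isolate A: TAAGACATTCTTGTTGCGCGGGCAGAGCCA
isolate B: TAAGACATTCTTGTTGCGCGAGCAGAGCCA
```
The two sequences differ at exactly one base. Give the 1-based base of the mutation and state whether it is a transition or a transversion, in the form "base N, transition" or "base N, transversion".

base 21, transition

The sequences differ only at base 21: G→A (purine→purine), a transition.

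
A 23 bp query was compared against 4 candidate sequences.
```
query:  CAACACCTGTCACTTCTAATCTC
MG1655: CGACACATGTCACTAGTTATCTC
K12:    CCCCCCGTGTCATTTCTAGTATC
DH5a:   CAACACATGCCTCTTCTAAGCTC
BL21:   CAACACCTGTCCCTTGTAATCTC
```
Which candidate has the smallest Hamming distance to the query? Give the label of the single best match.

BL21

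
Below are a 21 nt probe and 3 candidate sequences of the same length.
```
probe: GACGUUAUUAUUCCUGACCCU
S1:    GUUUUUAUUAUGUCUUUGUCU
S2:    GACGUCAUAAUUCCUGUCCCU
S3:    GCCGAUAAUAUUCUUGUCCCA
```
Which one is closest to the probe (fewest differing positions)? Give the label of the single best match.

Hamming distances to probe — S1: 9; S2: 3; S3: 6.
Smallest is S2 with 3 mismatches.

S2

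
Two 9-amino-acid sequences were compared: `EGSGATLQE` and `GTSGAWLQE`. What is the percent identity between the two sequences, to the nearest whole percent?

67%

Mismatches at positions 1, 2, 6 (1-based): 3 of 9.
Identical positions: 6/9 = 66.67% → 67%.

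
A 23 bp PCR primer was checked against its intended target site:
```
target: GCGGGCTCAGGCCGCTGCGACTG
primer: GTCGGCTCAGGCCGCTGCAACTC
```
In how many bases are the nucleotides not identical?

4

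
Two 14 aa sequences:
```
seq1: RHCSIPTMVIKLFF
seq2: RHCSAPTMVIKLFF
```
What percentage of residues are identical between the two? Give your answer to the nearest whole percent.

93%

1 position differs (5), so 13 of 14 match: 13/14 = 92.86%.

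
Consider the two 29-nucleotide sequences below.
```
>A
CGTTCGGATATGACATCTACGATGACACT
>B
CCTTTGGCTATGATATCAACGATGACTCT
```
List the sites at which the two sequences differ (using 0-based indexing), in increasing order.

1, 4, 7, 13, 17, 26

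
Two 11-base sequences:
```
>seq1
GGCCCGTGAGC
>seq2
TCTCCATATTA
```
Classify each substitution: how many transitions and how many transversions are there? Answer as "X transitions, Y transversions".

Transitions (purine↔purine or pyrimidine↔pyrimidine): 3 C→T, 6 G→A, 8 G→A.
Transversions (purine↔pyrimidine): 1 G→T, 2 G→C, 9 A→T, 10 G→T, 11 C→A.

3 transitions, 5 transversions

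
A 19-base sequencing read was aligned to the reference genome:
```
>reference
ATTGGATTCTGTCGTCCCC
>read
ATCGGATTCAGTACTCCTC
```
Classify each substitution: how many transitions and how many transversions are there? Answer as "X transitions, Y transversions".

2 transitions, 3 transversions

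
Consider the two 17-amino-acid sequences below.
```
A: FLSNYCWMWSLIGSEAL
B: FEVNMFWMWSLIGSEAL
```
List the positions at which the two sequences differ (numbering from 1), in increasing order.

Differences at position 2 (L→E), position 3 (S→V), position 5 (Y→M), position 6 (C→F).

2, 3, 5, 6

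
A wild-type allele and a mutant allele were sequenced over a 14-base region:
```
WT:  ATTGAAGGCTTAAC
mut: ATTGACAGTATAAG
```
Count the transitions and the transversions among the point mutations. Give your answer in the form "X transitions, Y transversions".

Mismatches (1-based):
base 6: A→C (purine→pyrimidine, transversion)
base 7: G→A (purine→purine, transition)
base 9: C→T (pyrimidine→pyrimidine, transition)
base 10: T→A (pyrimidine→purine, transversion)
base 14: C→G (pyrimidine→purine, transversion)

2 transitions, 3 transversions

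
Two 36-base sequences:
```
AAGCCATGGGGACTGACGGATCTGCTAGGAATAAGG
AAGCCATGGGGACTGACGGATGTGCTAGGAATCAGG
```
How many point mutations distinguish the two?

2

Comparing position by position, 2 sites differ: 22 (C/G), 33 (A/C).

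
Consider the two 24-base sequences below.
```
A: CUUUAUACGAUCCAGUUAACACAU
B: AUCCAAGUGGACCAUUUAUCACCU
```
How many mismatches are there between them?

11

Comparing position by position, 11 positions differ: 1 (C/A), 3 (U/C), 4 (U/C), 6 (U/A), 7 (A/G), 8 (C/U), 10 (A/G), 11 (U/A), 15 (G/U), 19 (A/U), 23 (A/C).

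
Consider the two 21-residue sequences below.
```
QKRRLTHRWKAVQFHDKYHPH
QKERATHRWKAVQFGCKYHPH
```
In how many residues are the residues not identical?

4

Mismatches (1-based): residue 3: R→E; residue 5: L→A; residue 15: H→G; residue 16: D→C.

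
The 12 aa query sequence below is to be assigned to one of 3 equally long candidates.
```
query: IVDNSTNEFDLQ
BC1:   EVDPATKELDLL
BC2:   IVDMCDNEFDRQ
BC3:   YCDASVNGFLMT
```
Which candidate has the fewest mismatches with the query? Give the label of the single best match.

BC2

Hamming distances to query — BC1: 6; BC2: 4; BC3: 8.
Smallest is BC2 with 4 mismatches.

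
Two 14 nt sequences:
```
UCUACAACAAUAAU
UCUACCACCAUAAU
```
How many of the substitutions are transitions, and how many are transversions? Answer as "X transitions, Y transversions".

0 transitions, 2 transversions

Mismatches (1-based):
site 6: A→C (purine→pyrimidine, transversion)
site 9: A→C (purine→pyrimidine, transversion)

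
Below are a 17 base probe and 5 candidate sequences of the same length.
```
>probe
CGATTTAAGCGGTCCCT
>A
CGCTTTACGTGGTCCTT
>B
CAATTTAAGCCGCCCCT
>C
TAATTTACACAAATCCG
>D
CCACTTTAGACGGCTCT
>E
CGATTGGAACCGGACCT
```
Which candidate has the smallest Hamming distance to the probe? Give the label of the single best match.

A differs at 4 sites; B differs at 3 sites; C differs at 9 sites; D differs at 7 sites; E differs at 6 sites. The closest is B.

B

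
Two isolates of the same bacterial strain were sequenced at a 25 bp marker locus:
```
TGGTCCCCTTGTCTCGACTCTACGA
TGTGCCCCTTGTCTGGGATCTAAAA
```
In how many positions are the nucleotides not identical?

Mismatches (1-based): position 3: G→T; position 4: T→G; position 15: C→G; position 17: A→G; position 18: C→A; position 23: C→A; position 24: G→A.

7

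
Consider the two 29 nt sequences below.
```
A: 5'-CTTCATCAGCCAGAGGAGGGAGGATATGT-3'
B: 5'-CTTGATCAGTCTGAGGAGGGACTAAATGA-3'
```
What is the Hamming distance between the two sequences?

Mismatches (1-based): position 4: C→G; position 10: C→T; position 12: A→T; position 22: G→C; position 23: G→T; position 25: T→A; position 29: T→A.

7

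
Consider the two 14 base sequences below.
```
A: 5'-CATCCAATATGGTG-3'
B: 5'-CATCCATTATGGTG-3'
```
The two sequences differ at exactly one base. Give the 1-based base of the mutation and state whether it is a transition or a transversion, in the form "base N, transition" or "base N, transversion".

The sequences differ only at base 7: A→T (purine→pyrimidine), a transversion.

base 7, transversion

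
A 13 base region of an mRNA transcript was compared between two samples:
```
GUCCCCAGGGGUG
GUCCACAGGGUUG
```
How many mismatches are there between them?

The sequences differ at sites 5, 11 (1-based) — 2 in total.

2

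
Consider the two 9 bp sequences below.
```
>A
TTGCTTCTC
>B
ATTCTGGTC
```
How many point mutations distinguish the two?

The sequences differ at sites 1, 3, 6, 7 (1-based) — 4 in total.

4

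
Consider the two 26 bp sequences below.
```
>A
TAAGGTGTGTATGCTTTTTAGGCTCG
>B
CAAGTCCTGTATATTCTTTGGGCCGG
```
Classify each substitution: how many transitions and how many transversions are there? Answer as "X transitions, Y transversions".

7 transitions, 3 transversions

Transitions (purine↔purine or pyrimidine↔pyrimidine): 1 T→C, 6 T→C, 13 G→A, 14 C→T, 16 T→C, 20 A→G, 24 T→C.
Transversions (purine↔pyrimidine): 5 G→T, 7 G→C, 25 C→G.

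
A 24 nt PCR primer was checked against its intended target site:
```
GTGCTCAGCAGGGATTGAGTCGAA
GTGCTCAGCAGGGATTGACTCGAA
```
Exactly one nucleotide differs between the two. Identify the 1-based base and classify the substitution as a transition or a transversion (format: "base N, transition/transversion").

base 19, transversion

The sequences differ only at base 19: G→C (purine→pyrimidine), a transversion.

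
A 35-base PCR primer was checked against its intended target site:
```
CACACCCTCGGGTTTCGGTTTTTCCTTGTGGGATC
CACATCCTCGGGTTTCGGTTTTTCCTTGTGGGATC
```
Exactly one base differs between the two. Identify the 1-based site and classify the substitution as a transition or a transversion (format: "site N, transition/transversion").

site 5, transition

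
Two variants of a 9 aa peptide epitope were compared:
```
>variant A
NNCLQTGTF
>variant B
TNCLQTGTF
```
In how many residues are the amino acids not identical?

1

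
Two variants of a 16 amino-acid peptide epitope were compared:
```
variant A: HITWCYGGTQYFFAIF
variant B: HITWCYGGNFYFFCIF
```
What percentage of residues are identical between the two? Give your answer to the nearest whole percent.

Mismatches at positions 9, 10, 14 (1-based): 3 of 16.
Identical positions: 13/16 = 81.25% → 81%.

81%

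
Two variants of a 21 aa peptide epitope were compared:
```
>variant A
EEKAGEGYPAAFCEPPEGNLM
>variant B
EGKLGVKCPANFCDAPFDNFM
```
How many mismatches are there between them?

Comparing position by position, 11 positions differ: 2 (E/G), 4 (A/L), 6 (E/V), 7 (G/K), 8 (Y/C), 11 (A/N), 14 (E/D), 15 (P/A), 17 (E/F), 18 (G/D), 20 (L/F).

11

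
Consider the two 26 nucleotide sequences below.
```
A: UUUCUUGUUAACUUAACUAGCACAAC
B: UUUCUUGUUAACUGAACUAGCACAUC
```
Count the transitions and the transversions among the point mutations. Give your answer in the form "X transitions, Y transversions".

0 transitions, 2 transversions

Mismatches (1-based):
position 14: U→G (pyrimidine→purine, transversion)
position 25: A→U (purine→pyrimidine, transversion)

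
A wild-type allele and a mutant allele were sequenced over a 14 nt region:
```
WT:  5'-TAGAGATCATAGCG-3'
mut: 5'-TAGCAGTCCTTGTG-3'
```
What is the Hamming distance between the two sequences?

Comparing position by position, 6 bases differ: 4 (A/C), 5 (G/A), 6 (A/G), 9 (A/C), 11 (A/T), 13 (C/T).

6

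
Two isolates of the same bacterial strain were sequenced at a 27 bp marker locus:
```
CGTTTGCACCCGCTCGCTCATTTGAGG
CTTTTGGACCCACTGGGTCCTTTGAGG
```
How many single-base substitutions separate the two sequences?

6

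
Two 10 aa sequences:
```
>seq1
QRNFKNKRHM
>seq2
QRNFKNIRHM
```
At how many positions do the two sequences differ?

1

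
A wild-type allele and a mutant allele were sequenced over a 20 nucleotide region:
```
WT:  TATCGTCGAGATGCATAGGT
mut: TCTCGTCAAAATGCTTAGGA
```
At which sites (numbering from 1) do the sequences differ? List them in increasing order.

2, 8, 10, 15, 20

Differences at site 2 (A→C), site 8 (G→A), site 10 (G→A), site 15 (A→T), site 20 (T→A).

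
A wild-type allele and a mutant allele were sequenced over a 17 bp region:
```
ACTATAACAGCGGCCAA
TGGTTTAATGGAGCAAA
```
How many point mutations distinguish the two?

Comparing position by position, 10 positions differ: 1 (A/T), 2 (C/G), 3 (T/G), 4 (A/T), 6 (A/T), 8 (C/A), 9 (A/T), 11 (C/G), 12 (G/A), 15 (C/A).

10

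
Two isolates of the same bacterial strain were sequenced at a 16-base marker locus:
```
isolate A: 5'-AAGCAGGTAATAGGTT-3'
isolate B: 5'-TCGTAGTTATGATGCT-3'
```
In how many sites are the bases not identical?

8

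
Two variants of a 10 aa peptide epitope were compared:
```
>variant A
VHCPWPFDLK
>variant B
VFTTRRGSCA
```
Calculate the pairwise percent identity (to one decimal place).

10.0%

Mismatches at positions 2, 3, 4, 5, 6, 7, 8, 9, 10 (1-based): 9 of 10.
Identical positions: 1/10 = 10% → 10.0%.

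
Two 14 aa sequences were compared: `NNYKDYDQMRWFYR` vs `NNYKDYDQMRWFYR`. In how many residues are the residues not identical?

The two sequences are identical at every position.

0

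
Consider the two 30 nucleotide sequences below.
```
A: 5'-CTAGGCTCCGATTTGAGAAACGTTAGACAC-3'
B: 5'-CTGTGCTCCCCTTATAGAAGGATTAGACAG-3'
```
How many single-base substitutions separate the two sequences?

10

Comparing position by position, 10 sites differ: 3 (A/G), 4 (G/T), 10 (G/C), 11 (A/C), 14 (T/A), 15 (G/T), 20 (A/G), 21 (C/G), 22 (G/A), 30 (C/G).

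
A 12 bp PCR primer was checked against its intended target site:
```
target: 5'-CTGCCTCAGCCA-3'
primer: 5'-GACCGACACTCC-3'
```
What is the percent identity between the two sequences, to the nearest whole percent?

33%

Mismatches at positions 1, 2, 3, 5, 6, 9, 10, 12 (1-based): 8 of 12.
Identical positions: 4/12 = 33.33% → 33%.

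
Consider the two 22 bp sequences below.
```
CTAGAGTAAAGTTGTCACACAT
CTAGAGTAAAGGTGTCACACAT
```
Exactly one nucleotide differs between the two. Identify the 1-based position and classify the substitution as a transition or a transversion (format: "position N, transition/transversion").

position 12, transversion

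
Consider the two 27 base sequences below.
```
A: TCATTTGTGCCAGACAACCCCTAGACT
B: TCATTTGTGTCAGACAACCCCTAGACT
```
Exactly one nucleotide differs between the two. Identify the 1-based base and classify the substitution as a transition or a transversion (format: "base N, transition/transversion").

base 10, transition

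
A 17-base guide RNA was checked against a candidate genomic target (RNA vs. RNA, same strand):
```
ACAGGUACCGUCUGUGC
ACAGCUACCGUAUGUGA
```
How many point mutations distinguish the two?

The sequences differ at bases 5, 12, 17 (1-based) — 3 in total.

3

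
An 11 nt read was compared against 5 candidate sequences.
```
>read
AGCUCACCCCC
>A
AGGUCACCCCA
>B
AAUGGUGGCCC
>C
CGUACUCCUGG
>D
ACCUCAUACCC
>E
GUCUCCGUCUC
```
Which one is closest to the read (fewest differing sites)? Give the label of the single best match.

A differs at 2 sites; B differs at 7 sites; C differs at 7 sites; D differs at 3 sites; E differs at 6 sites. The closest is A.

A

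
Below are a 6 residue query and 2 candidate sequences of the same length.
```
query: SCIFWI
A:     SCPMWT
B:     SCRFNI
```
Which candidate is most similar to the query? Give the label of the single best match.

B

Hamming distances to query — A: 3; B: 2.
Smallest is B with 2 mismatches.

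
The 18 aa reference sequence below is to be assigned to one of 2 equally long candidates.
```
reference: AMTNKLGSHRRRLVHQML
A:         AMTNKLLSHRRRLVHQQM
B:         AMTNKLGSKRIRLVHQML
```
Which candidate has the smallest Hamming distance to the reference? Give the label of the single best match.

Hamming distances to reference — A: 3; B: 2.
Smallest is B with 2 mismatches.

B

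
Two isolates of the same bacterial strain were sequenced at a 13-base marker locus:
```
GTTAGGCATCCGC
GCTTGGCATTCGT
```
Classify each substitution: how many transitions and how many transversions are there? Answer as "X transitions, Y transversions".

3 transitions, 1 transversion

Mismatches (1-based):
base 2: T→C (pyrimidine→pyrimidine, transition)
base 4: A→T (purine→pyrimidine, transversion)
base 10: C→T (pyrimidine→pyrimidine, transition)
base 13: C→T (pyrimidine→pyrimidine, transition)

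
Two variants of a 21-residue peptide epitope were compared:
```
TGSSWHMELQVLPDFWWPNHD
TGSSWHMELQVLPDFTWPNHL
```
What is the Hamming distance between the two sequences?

Mismatches (1-based): residue 16: W→T; residue 21: D→L.

2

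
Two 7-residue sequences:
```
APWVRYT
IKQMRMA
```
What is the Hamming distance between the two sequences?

6

Comparing position by position, 6 residues differ: 1 (A/I), 2 (P/K), 3 (W/Q), 4 (V/M), 6 (Y/M), 7 (T/A).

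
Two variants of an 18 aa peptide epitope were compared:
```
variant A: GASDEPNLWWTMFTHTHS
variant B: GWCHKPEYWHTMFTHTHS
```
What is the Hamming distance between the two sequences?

7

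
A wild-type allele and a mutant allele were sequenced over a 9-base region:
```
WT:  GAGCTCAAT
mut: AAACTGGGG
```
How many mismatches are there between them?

6

Mismatches (1-based): site 1: G→A; site 3: G→A; site 6: C→G; site 7: A→G; site 8: A→G; site 9: T→G.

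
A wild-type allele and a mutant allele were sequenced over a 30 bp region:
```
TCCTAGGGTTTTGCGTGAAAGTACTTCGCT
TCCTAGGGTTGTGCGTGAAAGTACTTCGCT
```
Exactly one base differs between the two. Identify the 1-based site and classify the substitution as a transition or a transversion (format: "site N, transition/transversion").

Site 11 changes T→G. T is a pyrimidine and G is a purine, so this is a transversion.

site 11, transversion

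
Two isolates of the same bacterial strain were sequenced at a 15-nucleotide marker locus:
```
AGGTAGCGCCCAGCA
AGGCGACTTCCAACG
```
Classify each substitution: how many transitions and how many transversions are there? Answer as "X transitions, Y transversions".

Transitions (purine↔purine or pyrimidine↔pyrimidine): 4 T→C, 5 A→G, 6 G→A, 9 C→T, 13 G→A, 15 A→G.
Transversions (purine↔pyrimidine): 8 G→T.

6 transitions, 1 transversion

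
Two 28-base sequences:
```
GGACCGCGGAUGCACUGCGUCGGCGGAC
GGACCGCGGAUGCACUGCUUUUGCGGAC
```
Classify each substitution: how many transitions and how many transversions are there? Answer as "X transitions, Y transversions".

1 transition, 2 transversions

Transitions (purine↔purine or pyrimidine↔pyrimidine): 21 C→U.
Transversions (purine↔pyrimidine): 19 G→U, 22 G→U.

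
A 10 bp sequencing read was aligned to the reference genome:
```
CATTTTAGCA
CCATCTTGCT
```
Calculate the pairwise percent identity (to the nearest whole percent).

50%

5 positions differ (2, 3, 5, 7, 10), so 5 of 10 match: 5/10 = 50%.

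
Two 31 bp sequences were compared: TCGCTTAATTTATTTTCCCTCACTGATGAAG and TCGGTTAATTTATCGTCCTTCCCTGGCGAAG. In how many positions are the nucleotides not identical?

The sequences differ at positions 4, 14, 15, 19, 22, 26, 27 (1-based) — 7 in total.

7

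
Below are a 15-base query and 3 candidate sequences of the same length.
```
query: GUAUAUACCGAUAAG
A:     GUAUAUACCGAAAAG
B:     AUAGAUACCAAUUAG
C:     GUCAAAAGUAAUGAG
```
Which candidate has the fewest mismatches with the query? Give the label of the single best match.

A differs at 1 site; B differs at 4 sites; C differs at 7 sites. The closest is A.

A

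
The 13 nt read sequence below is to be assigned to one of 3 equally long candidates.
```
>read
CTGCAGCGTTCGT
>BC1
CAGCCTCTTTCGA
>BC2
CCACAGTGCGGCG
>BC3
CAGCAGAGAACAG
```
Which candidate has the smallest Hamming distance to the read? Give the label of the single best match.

BC1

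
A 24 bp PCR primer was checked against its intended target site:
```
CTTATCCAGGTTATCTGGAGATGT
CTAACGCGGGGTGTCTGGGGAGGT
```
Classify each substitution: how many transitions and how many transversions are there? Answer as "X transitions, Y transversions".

Transitions (purine↔purine or pyrimidine↔pyrimidine): 5 T→C, 8 A→G, 13 A→G, 19 A→G.
Transversions (purine↔pyrimidine): 3 T→A, 6 C→G, 11 T→G, 22 T→G.

4 transitions, 4 transversions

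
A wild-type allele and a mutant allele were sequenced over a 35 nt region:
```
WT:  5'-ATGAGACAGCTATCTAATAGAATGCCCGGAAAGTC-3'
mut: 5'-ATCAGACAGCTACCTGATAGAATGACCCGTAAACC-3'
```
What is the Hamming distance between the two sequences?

Comparing position by position, 8 sites differ: 3 (G/C), 13 (T/C), 16 (A/G), 25 (C/A), 28 (G/C), 30 (A/T), 33 (G/A), 34 (T/C).

8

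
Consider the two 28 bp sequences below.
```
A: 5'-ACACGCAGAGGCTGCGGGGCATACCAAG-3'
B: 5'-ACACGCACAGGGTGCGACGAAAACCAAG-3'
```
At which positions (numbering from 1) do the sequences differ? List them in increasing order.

8, 12, 17, 18, 20, 22

Differences at position 8 (G→C), position 12 (C→G), position 17 (G→A), position 18 (G→C), position 20 (C→A), position 22 (T→A).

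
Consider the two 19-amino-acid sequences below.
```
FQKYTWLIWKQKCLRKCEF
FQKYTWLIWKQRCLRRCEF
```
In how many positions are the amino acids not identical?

2

The sequences differ at positions 12, 16 (1-based) — 2 in total.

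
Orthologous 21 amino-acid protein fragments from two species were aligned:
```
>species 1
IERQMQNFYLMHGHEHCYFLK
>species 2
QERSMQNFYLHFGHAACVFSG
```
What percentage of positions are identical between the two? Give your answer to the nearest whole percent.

57%

9 positions differ (1, 4, 11, 12, 15, 16, 18, 20, 21), so 12 of 21 match: 12/21 = 57.14%.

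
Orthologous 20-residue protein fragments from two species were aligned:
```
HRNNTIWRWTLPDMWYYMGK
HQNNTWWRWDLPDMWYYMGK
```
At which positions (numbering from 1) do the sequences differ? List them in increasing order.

2, 6, 10

Scanning 1-based: 2: R/Q; 6: I/W; 10: T/D.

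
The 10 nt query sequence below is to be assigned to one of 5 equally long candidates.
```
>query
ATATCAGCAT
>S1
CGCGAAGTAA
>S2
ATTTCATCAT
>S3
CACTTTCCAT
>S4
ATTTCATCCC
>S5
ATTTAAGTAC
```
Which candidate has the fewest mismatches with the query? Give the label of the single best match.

Hamming distances to query — S1: 7; S2: 2; S3: 6; S4: 4; S5: 4.
Smallest is S2 with 2 mismatches.

S2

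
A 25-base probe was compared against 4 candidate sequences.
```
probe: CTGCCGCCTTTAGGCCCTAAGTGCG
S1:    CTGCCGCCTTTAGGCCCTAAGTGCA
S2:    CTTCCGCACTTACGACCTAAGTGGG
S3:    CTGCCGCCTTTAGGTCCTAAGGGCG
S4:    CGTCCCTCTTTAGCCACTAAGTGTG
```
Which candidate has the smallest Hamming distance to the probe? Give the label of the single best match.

Hamming distances to probe — S1: 1; S2: 6; S3: 2; S4: 7.
Smallest is S1 with 1 mismatch.

S1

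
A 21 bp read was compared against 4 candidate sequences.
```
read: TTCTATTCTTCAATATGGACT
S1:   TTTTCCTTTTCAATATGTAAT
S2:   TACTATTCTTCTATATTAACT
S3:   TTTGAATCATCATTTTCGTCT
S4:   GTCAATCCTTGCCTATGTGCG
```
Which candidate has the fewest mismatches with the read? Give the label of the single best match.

S2

S1 differs at 6 bases; S2 differs at 4 bases; S3 differs at 8 bases; S4 differs at 9 bases. The closest is S2.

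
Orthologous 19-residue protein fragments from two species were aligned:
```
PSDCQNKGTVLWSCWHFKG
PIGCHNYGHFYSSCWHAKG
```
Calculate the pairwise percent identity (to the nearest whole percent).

9 positions differ (2, 3, 5, 7, 9, 10, 11, 12, 17), so 10 of 19 match: 10/19 = 52.63%.

53%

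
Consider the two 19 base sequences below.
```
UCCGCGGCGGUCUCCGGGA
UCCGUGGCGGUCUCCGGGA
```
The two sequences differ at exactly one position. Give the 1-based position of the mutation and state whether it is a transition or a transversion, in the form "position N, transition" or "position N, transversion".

Position 5 changes C→U. C is a pyrimidine and U is a pyrimidine, so this is a transition.

position 5, transition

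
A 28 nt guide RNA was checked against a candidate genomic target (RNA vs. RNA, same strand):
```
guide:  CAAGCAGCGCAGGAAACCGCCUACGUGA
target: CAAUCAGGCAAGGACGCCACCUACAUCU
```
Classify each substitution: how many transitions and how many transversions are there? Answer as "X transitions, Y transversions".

3 transitions, 7 transversions

Transitions (purine↔purine or pyrimidine↔pyrimidine): 16 A→G, 19 G→A, 25 G→A.
Transversions (purine↔pyrimidine): 4 G→U, 8 C→G, 9 G→C, 10 C→A, 15 A→C, 27 G→C, 28 A→U.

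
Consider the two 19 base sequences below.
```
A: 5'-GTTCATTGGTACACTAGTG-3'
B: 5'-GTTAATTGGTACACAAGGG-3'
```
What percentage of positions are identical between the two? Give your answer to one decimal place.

3 positions differ (4, 15, 18), so 16 of 19 match: 16/19 = 84.21%.

84.2%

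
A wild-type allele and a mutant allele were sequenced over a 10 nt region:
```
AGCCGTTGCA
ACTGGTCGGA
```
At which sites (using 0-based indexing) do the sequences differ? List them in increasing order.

1, 2, 3, 6, 8

Scanning 0-based: 1: G/C; 2: C/T; 3: C/G; 6: T/C; 8: C/G.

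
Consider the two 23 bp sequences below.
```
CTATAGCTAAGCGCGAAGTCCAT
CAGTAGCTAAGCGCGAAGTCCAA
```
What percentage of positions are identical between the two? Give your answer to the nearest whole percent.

87%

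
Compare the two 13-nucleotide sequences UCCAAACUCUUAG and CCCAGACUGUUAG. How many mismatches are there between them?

3

The sequences differ at positions 1, 5, 9 (1-based) — 3 in total.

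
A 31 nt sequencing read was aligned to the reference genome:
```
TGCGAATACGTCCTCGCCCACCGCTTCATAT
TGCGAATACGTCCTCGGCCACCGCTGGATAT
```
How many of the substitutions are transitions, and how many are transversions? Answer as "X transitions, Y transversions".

0 transitions, 3 transversions

Mismatches (1-based):
position 17: C→G (pyrimidine→purine, transversion)
position 26: T→G (pyrimidine→purine, transversion)
position 27: C→G (pyrimidine→purine, transversion)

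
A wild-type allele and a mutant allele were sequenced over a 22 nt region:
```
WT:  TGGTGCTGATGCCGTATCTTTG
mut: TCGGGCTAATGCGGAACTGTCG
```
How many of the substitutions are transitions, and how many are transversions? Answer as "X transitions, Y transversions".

Mismatches (1-based):
base 2: G→C (purine→pyrimidine, transversion)
base 4: T→G (pyrimidine→purine, transversion)
base 8: G→A (purine→purine, transition)
base 13: C→G (pyrimidine→purine, transversion)
base 15: T→A (pyrimidine→purine, transversion)
base 17: T→C (pyrimidine→pyrimidine, transition)
base 18: C→T (pyrimidine→pyrimidine, transition)
base 19: T→G (pyrimidine→purine, transversion)
base 21: T→C (pyrimidine→pyrimidine, transition)

4 transitions, 5 transversions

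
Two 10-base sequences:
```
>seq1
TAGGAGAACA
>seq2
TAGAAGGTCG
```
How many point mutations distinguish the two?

The sequences differ at positions 4, 7, 8, 10 (1-based) — 4 in total.

4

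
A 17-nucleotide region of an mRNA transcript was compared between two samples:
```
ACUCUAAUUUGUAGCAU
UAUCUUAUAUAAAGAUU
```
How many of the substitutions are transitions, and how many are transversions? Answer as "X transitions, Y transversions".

1 transition, 7 transversions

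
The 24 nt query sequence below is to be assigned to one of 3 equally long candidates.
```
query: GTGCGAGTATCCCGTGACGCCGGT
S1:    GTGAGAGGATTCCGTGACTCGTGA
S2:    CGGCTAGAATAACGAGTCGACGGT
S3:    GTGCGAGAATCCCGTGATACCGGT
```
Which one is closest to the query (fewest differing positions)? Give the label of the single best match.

S1 differs at 7 positions; S2 differs at 9 positions; S3 differs at 3 positions. The closest is S3.

S3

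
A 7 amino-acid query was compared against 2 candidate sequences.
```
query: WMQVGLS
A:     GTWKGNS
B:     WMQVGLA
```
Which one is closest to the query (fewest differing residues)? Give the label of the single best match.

B

Hamming distances to query — A: 5; B: 1.
Smallest is B with 1 mismatch.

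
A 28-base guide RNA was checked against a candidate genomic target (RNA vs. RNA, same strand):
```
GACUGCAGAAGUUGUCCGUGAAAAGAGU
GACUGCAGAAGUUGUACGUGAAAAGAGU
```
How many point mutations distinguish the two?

Comparing position by position, 1 position differs: 16 (C/A).

1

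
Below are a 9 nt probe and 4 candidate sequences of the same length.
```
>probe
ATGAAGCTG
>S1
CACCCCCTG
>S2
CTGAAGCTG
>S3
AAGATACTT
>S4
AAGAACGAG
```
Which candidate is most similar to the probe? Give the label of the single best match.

S2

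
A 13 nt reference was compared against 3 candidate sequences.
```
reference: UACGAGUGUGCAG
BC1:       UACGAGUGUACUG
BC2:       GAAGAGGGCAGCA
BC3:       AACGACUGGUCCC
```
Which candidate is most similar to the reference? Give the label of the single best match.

BC1

Hamming distances to reference — BC1: 2; BC2: 8; BC3: 6.
Smallest is BC1 with 2 mismatches.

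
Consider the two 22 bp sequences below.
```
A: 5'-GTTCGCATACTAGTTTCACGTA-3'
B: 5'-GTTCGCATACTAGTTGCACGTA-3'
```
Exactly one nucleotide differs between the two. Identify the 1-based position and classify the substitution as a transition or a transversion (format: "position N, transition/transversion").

position 16, transversion

Position 16 changes T→G. T is a pyrimidine and G is a purine, so this is a transversion.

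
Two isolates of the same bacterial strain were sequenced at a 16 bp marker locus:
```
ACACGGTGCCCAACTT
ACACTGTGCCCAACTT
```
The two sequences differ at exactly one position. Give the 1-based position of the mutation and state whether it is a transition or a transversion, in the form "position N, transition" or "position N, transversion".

position 5, transversion

Position 5 changes G→T. G is a purine and T is a pyrimidine, so this is a transversion.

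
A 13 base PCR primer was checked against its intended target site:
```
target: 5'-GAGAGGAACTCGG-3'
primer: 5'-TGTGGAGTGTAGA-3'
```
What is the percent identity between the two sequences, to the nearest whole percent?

23%

10 positions differ (1, 2, 3, 4, 6, 7, 8, 9, 11, 13), so 3 of 13 match: 3/13 = 23.08%.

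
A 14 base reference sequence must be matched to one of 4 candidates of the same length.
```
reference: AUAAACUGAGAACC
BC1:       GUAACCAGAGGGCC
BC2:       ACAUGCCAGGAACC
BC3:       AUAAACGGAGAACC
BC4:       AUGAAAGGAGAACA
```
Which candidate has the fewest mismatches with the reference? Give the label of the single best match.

BC3

BC1 differs at 5 bases; BC2 differs at 6 bases; BC3 differs at 1 base; BC4 differs at 4 bases. The closest is BC3.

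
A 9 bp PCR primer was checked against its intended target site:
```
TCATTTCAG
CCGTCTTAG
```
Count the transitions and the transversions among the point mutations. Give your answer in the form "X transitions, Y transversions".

Mismatches (1-based):
position 1: T→C (pyrimidine→pyrimidine, transition)
position 3: A→G (purine→purine, transition)
position 5: T→C (pyrimidine→pyrimidine, transition)
position 7: C→T (pyrimidine→pyrimidine, transition)

4 transitions, 0 transversions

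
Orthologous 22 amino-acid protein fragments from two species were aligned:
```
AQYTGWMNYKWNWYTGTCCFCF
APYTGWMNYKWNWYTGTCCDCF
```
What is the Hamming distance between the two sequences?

2

The sequences differ at residues 2, 20 (1-based) — 2 in total.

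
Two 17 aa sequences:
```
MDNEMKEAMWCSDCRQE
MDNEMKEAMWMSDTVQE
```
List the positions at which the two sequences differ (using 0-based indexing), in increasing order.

Scanning 0-based: 10: C/M; 13: C/T; 14: R/V.

10, 13, 14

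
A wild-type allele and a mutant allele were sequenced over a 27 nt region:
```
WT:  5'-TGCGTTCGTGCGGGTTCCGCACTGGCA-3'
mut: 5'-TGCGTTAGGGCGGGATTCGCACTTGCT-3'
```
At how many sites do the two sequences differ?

6

Comparing position by position, 6 sites differ: 7 (C/A), 9 (T/G), 15 (T/A), 17 (C/T), 24 (G/T), 27 (A/T).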